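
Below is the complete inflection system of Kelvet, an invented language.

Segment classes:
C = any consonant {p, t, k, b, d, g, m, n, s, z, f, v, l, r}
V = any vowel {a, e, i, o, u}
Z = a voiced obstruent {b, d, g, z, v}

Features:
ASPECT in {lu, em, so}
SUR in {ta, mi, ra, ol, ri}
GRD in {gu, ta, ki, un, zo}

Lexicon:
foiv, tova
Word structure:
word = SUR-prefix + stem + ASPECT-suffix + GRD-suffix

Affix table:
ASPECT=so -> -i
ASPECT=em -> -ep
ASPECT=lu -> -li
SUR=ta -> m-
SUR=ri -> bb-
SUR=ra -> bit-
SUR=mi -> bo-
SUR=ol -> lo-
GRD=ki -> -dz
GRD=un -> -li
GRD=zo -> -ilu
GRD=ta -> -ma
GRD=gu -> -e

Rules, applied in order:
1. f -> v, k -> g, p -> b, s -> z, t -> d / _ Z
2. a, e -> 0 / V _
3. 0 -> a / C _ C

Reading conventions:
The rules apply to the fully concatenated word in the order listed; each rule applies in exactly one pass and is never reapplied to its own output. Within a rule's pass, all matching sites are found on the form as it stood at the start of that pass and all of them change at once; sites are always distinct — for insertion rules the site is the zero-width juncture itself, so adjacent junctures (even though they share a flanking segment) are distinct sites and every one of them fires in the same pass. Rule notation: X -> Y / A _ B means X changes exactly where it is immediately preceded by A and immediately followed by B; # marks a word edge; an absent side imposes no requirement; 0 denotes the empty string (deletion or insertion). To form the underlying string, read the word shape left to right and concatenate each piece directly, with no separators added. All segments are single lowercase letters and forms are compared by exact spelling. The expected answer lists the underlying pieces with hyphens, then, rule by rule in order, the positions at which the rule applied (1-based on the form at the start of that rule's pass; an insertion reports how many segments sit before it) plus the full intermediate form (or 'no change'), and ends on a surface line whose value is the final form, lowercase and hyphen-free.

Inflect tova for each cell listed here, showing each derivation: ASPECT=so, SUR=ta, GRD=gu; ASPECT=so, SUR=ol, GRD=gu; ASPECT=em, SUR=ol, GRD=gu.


cell ASPECT=so, SUR=ta, GRD=gu:
underlying: m-tova-i-e
1. f -> v, k -> g, p -> b, s -> z, t -> d / _ Z: no change
2. a, e -> 0 / V _: fires at position(s) 7: mtovai
3. 0 -> a / C _ C: inserts after position(s) 1: matovai
surface: matovai

cell ASPECT=so, SUR=ol, GRD=gu:
underlying: lo-tova-i-e
1. f -> v, k -> g, p -> b, s -> z, t -> d / _ Z: no change
2. a, e -> 0 / V _: fires at position(s) 8: lotovai
3. 0 -> a / C _ C: no change
surface: lotovai

cell ASPECT=em, SUR=ol, GRD=gu:
underlying: lo-tova-ep-e
1. f -> v, k -> g, p -> b, s -> z, t -> d / _ Z: no change
2. a, e -> 0 / V _: fires at position(s) 7: lotovape
3. 0 -> a / C _ C: no change
surface: lotovape


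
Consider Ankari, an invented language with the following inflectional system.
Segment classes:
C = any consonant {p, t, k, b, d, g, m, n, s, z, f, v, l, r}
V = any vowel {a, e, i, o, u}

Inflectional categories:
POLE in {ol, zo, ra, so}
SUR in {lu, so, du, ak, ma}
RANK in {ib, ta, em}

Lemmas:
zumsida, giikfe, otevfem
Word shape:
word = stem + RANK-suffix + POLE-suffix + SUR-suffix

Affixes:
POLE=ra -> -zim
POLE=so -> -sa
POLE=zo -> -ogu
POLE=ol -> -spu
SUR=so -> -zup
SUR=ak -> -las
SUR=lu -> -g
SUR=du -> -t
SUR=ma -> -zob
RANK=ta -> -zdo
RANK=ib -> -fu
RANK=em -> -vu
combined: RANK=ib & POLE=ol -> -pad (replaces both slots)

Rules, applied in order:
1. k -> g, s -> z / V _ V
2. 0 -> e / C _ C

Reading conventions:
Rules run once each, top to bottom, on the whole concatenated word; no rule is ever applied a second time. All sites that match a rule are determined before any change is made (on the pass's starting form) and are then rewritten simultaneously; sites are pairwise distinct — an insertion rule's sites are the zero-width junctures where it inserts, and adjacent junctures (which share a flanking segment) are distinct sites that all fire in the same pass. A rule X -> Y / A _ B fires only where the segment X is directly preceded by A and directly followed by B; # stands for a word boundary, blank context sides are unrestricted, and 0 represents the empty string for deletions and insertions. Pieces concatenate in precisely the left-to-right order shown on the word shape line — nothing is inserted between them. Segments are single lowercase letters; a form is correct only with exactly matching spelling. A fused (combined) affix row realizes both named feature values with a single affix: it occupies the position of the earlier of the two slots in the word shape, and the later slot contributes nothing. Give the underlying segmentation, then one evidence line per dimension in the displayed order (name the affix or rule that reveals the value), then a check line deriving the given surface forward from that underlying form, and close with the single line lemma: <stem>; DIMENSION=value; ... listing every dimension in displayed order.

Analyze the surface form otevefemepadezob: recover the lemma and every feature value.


underlying: otevfem-pad-zob
POLE=ol - signalled by the combined affix row
SUR=ma - signalled by the affix -zob
RANK=ib - signalled by the combined affix row
check: otevfempadzob -> otevfempadzob -> otevefemepadezob
lemma: otevfem; POLE=ol; SUR=ma; RANK=ib


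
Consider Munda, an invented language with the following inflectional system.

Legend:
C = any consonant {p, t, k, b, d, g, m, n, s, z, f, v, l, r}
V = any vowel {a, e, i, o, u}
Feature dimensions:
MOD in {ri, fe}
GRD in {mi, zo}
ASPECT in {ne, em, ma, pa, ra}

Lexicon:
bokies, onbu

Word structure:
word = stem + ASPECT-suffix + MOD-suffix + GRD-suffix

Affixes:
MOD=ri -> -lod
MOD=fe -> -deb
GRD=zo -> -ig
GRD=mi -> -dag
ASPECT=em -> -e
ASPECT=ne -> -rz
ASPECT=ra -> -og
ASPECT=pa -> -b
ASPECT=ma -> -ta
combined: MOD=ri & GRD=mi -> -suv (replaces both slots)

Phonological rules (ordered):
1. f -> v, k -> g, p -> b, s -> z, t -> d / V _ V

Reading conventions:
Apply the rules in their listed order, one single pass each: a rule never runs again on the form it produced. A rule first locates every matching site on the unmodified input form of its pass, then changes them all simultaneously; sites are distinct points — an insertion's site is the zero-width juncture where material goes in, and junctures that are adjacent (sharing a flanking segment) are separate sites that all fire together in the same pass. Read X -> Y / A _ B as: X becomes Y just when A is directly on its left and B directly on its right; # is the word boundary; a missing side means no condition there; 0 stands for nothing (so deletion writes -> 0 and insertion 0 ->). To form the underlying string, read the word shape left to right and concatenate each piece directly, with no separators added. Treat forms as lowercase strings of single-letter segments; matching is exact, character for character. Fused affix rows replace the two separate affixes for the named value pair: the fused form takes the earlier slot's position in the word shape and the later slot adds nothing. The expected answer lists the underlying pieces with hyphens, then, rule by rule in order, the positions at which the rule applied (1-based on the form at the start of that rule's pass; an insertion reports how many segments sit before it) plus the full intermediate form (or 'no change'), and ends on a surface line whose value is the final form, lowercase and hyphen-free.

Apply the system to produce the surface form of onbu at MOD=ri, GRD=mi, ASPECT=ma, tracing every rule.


underlying: onbu-ta-suv
1. f -> v, k -> g, p -> b, s -> z, t -> d / V _ V: fires at position(s) 5, 7: onbudazuv
surface: onbudazuv


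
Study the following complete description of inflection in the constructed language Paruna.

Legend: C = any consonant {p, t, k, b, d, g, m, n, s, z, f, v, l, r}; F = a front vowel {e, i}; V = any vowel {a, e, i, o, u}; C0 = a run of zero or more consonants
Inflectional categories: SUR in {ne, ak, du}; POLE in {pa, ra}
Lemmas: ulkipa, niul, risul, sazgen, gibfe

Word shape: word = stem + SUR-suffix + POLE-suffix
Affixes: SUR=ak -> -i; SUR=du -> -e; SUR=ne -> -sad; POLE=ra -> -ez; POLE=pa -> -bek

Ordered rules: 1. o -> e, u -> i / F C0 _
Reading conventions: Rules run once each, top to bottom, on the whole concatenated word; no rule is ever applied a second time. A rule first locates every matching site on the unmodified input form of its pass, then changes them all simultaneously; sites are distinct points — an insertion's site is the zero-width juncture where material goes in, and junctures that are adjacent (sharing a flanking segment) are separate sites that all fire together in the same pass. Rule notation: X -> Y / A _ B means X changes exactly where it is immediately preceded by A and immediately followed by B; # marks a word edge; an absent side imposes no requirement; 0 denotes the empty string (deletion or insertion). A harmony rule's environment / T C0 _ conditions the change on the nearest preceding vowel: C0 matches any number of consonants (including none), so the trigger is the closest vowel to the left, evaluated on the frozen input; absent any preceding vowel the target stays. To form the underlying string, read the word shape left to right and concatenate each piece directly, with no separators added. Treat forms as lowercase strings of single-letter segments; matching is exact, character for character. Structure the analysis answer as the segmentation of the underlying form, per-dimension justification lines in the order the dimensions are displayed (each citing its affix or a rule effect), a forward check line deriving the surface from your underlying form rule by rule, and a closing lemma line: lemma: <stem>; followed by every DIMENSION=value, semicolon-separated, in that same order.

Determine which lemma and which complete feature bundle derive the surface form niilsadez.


underlying: niul-sad-ez
SUR=ne - signalled by the affix -sad
POLE=ra - signalled by the affix -ez
check: niulsadez -> niilsadez
lemma: niul; SUR=ne; POLE=ra


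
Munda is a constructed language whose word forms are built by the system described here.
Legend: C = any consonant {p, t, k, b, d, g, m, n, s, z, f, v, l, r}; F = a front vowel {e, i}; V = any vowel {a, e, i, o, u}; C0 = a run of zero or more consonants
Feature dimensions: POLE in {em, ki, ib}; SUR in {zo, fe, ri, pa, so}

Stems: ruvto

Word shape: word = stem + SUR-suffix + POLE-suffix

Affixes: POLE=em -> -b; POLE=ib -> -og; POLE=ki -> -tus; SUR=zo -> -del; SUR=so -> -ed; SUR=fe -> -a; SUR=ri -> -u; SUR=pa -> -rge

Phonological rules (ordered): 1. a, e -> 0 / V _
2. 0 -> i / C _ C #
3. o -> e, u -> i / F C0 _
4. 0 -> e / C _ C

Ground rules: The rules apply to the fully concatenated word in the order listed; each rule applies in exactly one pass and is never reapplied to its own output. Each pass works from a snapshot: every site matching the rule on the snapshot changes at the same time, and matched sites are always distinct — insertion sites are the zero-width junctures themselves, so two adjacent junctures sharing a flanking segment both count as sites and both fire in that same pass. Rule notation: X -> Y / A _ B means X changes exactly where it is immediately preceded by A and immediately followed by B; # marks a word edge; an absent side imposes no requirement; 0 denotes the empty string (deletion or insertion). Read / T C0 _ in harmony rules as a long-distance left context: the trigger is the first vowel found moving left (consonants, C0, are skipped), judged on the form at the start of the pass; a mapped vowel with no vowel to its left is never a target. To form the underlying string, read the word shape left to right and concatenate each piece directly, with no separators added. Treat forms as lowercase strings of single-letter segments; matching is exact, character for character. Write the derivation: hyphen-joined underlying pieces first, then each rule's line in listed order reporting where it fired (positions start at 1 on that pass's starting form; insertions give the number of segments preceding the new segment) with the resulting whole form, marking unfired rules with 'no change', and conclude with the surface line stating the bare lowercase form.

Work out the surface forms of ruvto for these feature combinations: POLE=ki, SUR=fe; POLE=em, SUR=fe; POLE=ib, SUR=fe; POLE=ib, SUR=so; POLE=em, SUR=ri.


cell POLE=ki, SUR=fe:
underlying: ruvto-a-tus
1. a, e -> 0 / V _: fires at position(s) 6: ruvtotus
2. 0 -> i / C _ C #: no change
3. o -> e, u -> i / F C0 _: no change
4. 0 -> e / C _ C: inserts after position(s) 3: ruvetotus
surface: ruvetotus

cell POLE=em, SUR=fe:
underlying: ruvto-a-b
1. a, e -> 0 / V _: fires at position(s) 6: ruvtob
2. 0 -> i / C _ C #: no change
3. o -> e, u -> i / F C0 _: no change
4. 0 -> e / C _ C: inserts after position(s) 3: ruvetob
surface: ruvetob

cell POLE=ib, SUR=fe:
underlying: ruvto-a-og
1. a, e -> 0 / V _: fires at position(s) 6: ruvtoog
2. 0 -> i / C _ C #: no change
3. o -> e, u -> i / F C0 _: no change
4. 0 -> e / C _ C: inserts after position(s) 3: ruvetoog
surface: ruvetoog

cell POLE=ib, SUR=so:
underlying: ruvto-ed-og
1. a, e -> 0 / V _: fires at position(s) 6: ruvtodog
2. 0 -> i / C _ C #: no change
3. o -> e, u -> i / F C0 _: no change
4. 0 -> e / C _ C: inserts after position(s) 3: ruvetodog
surface: ruvetodog

cell POLE=em, SUR=ri:
underlying: ruvto-u-b
1. a, e -> 0 / V _: no change
2. 0 -> i / C _ C #: no change
3. o -> e, u -> i / F C0 _: no change
4. 0 -> e / C _ C: inserts after position(s) 3: ruvetoub
surface: ruvetoub


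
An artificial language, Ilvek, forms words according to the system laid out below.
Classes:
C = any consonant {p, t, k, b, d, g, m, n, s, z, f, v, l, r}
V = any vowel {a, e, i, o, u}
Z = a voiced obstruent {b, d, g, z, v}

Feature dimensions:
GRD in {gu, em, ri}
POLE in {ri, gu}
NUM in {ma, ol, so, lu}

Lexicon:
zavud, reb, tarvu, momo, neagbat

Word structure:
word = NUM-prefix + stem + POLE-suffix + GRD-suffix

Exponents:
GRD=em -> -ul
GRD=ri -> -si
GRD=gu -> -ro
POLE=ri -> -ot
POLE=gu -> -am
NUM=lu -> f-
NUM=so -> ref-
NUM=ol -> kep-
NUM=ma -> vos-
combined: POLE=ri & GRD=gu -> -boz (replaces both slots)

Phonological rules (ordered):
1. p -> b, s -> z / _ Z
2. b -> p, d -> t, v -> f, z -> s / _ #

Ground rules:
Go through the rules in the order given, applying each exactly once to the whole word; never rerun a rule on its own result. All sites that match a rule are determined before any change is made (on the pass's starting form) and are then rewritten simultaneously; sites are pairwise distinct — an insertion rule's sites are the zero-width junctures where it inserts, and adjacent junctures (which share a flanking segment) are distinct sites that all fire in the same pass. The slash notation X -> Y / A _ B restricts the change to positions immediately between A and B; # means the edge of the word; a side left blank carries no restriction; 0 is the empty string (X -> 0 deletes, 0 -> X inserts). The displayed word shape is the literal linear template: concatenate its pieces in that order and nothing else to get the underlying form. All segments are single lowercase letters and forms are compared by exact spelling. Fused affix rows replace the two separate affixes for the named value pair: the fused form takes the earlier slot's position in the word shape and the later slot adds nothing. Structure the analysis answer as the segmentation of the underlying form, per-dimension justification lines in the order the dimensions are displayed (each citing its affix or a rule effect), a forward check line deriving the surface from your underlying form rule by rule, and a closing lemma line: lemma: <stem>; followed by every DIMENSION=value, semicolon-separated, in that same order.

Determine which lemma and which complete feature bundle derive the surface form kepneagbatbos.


underlying: kep-neagbat-boz
GRD=gu - signalled by the combined affix row
POLE=ri - signalled by the combined affix row
NUM=ol - signalled by the affix kep-
check: kepneagbatboz -> kepneagbatboz -> kepneagbatbos
lemma: neagbat; GRD=gu; POLE=ri; NUM=ol


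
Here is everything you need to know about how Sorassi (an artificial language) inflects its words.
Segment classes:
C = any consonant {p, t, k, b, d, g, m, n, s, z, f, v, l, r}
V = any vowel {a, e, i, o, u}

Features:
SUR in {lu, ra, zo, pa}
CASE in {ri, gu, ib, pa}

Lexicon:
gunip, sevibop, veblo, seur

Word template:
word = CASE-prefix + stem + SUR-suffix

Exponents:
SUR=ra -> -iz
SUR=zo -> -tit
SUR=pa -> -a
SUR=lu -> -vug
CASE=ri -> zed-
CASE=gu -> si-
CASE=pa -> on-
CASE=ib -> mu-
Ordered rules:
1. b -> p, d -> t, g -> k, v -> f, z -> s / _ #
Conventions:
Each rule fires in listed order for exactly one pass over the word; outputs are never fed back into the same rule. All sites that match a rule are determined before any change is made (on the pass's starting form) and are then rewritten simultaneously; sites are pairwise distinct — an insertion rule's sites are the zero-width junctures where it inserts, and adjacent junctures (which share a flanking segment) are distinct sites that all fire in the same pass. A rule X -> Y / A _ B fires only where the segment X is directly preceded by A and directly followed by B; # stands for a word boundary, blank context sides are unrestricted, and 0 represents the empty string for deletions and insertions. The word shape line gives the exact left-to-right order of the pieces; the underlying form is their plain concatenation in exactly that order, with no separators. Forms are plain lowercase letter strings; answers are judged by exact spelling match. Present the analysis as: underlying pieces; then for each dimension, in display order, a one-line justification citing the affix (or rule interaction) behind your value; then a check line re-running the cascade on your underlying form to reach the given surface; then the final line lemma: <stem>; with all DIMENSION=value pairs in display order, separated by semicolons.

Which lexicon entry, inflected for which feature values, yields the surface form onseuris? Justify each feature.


underlying: on-seur-iz
SUR=ra - signalled by the affix -iz
CASE=pa - signalled by the affix on-
check: onseuriz -> onseuris
lemma: seur; SUR=ra; CASE=pa


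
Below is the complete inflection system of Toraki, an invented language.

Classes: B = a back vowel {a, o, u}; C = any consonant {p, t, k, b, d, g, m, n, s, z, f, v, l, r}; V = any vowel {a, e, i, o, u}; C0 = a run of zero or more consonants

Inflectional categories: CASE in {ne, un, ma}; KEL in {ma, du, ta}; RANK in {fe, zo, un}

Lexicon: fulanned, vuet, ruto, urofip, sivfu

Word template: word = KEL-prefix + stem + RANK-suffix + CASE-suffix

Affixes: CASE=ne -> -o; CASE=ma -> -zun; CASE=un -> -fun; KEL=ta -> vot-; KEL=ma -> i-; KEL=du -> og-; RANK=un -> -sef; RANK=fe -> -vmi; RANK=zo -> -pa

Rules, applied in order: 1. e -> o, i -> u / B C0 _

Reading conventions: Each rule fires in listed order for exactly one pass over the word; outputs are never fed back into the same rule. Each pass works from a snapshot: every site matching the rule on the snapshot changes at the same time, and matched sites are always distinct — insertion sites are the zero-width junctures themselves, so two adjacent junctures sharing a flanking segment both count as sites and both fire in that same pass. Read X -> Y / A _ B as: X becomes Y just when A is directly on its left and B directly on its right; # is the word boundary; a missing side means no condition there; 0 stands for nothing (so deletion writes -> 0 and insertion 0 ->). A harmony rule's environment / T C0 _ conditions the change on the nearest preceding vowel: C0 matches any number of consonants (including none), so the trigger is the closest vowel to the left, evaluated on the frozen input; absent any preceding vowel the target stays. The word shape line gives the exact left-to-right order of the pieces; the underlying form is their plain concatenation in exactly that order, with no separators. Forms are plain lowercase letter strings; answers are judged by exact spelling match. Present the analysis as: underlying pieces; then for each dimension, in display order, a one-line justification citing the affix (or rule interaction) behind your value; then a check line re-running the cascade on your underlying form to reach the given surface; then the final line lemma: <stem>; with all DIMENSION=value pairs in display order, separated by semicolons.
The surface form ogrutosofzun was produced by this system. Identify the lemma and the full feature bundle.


underlying: og-ruto-sef-zun
CASE=ma - signalled by the affix -zun
KEL=du - signalled by the affix og-
RANK=un - signalled by the affix -sef
check: ogrutosefzun -> ogrutosofzun
lemma: ruto; CASE=ma; KEL=du; RANK=un


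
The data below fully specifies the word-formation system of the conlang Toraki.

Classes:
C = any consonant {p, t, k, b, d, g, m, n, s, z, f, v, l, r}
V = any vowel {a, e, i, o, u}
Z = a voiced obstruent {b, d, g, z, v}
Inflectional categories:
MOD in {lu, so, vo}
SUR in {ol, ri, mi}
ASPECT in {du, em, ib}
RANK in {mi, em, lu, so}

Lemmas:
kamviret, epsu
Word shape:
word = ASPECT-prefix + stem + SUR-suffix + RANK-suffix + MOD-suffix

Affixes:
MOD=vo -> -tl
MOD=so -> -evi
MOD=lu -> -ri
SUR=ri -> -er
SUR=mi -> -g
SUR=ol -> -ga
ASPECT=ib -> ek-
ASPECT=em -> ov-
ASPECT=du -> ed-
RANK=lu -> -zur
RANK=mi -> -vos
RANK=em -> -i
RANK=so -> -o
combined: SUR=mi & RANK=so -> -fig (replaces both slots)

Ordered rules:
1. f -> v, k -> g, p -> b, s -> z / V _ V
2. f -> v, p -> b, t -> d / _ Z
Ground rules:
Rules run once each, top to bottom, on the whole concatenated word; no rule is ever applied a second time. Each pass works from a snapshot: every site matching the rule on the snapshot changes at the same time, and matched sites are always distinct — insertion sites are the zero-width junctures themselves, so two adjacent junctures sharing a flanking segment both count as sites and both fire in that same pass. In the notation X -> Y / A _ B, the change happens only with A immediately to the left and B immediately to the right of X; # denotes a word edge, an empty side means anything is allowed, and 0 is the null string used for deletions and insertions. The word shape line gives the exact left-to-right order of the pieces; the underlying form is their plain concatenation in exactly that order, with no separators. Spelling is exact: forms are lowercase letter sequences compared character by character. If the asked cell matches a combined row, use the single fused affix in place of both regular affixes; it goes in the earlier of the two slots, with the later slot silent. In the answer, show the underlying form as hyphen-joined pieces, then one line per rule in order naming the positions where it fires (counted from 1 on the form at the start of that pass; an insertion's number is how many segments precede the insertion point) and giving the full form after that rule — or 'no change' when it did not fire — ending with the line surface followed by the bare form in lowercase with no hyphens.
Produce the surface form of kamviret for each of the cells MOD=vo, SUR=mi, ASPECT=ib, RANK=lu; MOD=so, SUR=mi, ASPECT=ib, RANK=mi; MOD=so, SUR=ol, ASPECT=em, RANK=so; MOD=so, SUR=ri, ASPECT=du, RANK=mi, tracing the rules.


cell MOD=vo, SUR=mi, ASPECT=ib, RANK=lu:
underlying: ek-kamviret-g-zur-tl
1. f -> v, k -> g, p -> b, s -> z / V _ V: no change
2. f -> v, p -> b, t -> d / _ Z: fires at position(s) 10: ekkamviredgzurtl
surface: ekkamviredgzurtl

cell MOD=so, SUR=mi, ASPECT=ib, RANK=mi:
underlying: ek-kamviret-g-vos-evi
1. f -> v, k -> g, p -> b, s -> z / V _ V: fires at position(s) 14: ekkamviretgvozevi
2. f -> v, p -> b, t -> d / _ Z: fires at position(s) 10: ekkamviredgvozevi
surface: ekkamviredgvozevi

cell MOD=so, SUR=ol, ASPECT=em, RANK=so:
underlying: ov-kamviret-ga-o-evi
1. f -> v, k -> g, p -> b, s -> z / V _ V: no change
2. f -> v, p -> b, t -> d / _ Z: fires at position(s) 10: ovkamviredgaoevi
surface: ovkamviredgaoevi

cell MOD=so, SUR=ri, ASPECT=du, RANK=mi:
underlying: ed-kamviret-er-vos-evi
1. f -> v, k -> g, p -> b, s -> z / V _ V: fires at position(s) 15: edkamviretervozevi
2. f -> v, p -> b, t -> d / _ Z: no change
surface: edkamviretervozevi


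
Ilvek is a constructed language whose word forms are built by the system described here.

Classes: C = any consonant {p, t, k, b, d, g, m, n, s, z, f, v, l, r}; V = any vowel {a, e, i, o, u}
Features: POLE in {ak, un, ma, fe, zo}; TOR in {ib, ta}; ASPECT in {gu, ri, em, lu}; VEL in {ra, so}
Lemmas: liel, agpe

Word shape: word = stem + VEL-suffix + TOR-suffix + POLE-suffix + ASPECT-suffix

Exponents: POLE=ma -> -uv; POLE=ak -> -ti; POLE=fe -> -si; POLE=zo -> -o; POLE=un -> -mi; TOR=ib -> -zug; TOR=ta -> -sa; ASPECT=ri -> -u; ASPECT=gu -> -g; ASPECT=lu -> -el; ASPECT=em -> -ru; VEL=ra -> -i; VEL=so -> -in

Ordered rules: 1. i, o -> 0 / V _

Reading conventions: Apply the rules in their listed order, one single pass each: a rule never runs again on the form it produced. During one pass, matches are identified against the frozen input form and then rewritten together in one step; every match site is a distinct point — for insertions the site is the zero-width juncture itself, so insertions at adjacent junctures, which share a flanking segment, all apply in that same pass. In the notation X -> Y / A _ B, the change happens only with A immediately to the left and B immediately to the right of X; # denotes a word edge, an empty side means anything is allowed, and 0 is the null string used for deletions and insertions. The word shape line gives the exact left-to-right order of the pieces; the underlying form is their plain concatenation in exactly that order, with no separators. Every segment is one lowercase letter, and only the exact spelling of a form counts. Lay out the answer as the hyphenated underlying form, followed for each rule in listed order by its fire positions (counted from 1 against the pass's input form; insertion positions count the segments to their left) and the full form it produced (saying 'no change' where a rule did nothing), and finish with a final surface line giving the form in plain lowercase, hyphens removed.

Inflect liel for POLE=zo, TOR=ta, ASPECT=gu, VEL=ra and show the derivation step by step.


underlying: liel-i-sa-o-g
1. i, o -> 0 / V _: fires at position(s) 8: lielisag
surface: lielisag


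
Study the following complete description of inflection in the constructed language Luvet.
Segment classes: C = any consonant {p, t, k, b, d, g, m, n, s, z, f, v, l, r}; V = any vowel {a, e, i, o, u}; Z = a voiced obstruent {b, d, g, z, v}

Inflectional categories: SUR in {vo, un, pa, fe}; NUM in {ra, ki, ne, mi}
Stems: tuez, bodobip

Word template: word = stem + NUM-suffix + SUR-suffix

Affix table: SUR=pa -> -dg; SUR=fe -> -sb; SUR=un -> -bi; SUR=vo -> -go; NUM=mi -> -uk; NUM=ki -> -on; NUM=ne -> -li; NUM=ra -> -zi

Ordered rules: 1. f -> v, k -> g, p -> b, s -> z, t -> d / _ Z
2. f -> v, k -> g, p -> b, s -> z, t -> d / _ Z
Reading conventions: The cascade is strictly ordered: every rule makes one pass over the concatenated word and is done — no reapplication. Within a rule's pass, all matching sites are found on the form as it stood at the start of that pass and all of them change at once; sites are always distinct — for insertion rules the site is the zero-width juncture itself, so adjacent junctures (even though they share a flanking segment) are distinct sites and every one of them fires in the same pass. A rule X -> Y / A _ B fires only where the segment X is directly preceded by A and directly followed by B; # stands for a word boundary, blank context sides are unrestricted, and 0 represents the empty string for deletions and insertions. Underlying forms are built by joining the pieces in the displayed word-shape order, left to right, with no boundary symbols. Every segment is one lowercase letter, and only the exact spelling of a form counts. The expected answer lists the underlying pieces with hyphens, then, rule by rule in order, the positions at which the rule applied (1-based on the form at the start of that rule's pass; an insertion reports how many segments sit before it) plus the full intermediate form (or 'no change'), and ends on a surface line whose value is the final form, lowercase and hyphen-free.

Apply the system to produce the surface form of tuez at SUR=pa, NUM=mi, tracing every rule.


underlying: tuez-uk-dg
1. f -> v, k -> g, p -> b, s -> z, t -> d / _ Z: fires at position(s) 6: tuezugdg
2. f -> v, k -> g, p -> b, s -> z, t -> d / _ Z: no change
surface: tuezugdg


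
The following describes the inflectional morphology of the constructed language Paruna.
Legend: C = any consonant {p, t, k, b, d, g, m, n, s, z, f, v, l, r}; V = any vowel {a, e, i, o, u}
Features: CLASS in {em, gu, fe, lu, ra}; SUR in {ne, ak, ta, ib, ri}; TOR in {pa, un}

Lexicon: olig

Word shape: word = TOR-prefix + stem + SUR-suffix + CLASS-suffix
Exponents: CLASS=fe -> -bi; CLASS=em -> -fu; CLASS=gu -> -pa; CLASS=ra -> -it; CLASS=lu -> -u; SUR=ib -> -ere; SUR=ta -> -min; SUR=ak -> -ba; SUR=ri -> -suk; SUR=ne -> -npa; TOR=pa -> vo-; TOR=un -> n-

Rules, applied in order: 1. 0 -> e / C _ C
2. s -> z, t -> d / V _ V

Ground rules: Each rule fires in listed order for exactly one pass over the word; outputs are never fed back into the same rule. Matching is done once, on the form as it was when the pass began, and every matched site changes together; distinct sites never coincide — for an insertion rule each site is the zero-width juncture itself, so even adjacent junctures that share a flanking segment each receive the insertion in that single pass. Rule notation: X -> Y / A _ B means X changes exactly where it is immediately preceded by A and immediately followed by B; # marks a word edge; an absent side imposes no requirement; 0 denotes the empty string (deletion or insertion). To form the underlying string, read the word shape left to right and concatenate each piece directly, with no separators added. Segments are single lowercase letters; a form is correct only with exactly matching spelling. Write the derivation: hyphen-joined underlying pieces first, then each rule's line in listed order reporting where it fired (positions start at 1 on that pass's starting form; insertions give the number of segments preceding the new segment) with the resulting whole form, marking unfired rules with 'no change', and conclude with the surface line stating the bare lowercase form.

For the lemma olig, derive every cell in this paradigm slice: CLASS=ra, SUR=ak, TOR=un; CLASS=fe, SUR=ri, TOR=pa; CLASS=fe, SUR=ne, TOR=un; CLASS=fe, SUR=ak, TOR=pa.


cell CLASS=ra, SUR=ak, TOR=un:
underlying: n-olig-ba-it
1. 0 -> e / C _ C: inserts after position(s) 5: noligebait
2. s -> z, t -> d / V _ V: no change
surface: noligebait

cell CLASS=fe, SUR=ri, TOR=pa:
underlying: vo-olig-suk-bi
1. 0 -> e / C _ C: inserts after position(s) 6, 9: vooligesukebi
2. s -> z, t -> d / V _ V: fires at position(s) 8: vooligezukebi
surface: vooligezukebi

cell CLASS=fe, SUR=ne, TOR=un:
underlying: n-olig-npa-bi
1. 0 -> e / C _ C: inserts after position(s) 5, 6: noligenepabi
2. s -> z, t -> d / V _ V: no change
surface: noligenepabi

cell CLASS=fe, SUR=ak, TOR=pa:
underlying: vo-olig-ba-bi
1. 0 -> e / C _ C: inserts after position(s) 6: vooligebabi
2. s -> z, t -> d / V _ V: no change
surface: vooligebabi


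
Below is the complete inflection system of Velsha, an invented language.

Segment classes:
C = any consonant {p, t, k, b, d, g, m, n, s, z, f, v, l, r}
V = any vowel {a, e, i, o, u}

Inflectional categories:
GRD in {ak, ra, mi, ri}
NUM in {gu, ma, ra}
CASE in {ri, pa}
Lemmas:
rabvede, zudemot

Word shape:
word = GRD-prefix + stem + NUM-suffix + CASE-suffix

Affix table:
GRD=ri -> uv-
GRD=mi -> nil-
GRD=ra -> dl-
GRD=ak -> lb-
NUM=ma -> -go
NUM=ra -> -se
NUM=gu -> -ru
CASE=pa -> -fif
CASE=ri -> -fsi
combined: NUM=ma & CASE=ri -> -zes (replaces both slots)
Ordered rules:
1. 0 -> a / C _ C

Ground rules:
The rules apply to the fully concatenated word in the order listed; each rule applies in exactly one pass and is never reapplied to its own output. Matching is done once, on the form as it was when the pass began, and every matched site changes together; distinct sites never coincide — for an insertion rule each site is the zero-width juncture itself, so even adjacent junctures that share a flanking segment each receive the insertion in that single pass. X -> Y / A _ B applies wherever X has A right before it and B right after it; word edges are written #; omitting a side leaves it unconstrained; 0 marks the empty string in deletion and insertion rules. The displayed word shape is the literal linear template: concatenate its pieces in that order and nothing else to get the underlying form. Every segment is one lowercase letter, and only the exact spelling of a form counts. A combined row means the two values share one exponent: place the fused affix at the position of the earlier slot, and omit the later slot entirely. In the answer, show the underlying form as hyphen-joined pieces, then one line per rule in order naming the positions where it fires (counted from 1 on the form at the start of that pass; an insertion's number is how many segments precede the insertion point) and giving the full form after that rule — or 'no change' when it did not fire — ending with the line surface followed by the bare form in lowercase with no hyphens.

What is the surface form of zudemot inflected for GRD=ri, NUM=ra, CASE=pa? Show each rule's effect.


underlying: uv-zudemot-se-fif
1. 0 -> a / C _ C: inserts after position(s) 2, 9: uvazudemotasefif
surface: uvazudemotasefif


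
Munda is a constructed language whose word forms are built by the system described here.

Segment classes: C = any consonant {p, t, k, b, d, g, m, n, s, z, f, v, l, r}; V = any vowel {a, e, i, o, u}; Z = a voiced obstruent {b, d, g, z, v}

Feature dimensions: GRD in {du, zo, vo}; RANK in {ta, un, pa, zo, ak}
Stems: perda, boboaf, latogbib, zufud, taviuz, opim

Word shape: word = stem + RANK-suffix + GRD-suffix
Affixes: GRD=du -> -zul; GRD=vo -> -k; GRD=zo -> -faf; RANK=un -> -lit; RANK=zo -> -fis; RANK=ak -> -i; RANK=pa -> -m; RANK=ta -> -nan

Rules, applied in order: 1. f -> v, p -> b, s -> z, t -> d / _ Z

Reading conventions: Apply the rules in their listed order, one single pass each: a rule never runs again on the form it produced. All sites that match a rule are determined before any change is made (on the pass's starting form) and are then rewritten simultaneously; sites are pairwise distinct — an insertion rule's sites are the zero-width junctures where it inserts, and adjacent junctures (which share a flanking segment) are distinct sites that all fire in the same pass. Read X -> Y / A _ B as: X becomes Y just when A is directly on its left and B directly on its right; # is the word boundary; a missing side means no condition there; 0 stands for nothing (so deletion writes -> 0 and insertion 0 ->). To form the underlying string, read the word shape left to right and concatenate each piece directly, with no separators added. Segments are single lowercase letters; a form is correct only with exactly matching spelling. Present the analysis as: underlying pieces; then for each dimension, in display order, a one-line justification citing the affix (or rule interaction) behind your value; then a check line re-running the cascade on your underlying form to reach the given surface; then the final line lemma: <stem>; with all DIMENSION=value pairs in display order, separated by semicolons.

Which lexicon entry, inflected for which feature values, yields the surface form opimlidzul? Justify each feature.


underlying: opim-lit-zul
GRD=du - signalled by the affix -zul
RANK=un - signalled by the affix -lit
check: opimlitzul -> opimlidzul
lemma: opim; GRD=du; RANK=un


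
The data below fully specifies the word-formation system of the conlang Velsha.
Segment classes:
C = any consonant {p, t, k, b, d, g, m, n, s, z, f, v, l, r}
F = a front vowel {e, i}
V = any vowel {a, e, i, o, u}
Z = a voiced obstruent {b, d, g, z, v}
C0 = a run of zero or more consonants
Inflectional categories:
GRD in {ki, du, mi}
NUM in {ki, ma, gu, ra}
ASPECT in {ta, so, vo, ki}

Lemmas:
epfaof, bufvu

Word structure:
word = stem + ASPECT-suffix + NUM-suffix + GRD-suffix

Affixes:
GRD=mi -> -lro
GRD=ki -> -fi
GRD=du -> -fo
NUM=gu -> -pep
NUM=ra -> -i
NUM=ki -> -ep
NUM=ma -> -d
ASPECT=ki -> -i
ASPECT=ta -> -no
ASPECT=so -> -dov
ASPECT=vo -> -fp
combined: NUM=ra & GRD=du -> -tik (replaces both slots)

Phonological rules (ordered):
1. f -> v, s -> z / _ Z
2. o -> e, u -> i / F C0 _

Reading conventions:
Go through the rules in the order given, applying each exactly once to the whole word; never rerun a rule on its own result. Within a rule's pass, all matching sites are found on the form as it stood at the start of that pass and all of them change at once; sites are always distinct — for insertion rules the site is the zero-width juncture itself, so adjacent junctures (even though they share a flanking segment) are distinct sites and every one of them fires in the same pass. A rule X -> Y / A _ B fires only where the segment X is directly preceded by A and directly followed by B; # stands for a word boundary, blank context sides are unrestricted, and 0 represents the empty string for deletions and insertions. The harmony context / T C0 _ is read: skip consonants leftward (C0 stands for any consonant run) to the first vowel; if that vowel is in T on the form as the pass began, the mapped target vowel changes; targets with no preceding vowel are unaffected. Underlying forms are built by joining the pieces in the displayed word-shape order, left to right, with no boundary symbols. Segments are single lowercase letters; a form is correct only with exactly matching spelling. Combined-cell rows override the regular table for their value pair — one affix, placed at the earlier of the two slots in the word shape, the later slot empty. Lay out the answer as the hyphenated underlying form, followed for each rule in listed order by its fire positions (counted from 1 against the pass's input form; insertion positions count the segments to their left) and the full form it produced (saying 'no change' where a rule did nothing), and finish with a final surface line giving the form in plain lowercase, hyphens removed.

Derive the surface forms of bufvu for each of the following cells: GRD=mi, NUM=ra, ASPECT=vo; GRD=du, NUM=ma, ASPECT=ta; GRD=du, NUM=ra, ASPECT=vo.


cell GRD=mi, NUM=ra, ASPECT=vo:
underlying: bufvu-fp-i-lro
1. f -> v, s -> z / _ Z: fires at position(s) 3: buvvufpilro
2. o -> e, u -> i / F C0 _: fires at position(s) 11: buvvufpilre
surface: buvvufpilre

cell GRD=du, NUM=ma, ASPECT=ta:
underlying: bufvu-no-d-fo
1. f -> v, s -> z / _ Z: fires at position(s) 3: buvvunodfo
2. o -> e, u -> i / F C0 _: no change
surface: buvvunodfo

cell GRD=du, NUM=ra, ASPECT=vo:
underlying: bufvu-fp-tik
1. f -> v, s -> z / _ Z: fires at position(s) 3: buvvufptik
2. o -> e, u -> i / F C0 _: no change
surface: buvvufptik


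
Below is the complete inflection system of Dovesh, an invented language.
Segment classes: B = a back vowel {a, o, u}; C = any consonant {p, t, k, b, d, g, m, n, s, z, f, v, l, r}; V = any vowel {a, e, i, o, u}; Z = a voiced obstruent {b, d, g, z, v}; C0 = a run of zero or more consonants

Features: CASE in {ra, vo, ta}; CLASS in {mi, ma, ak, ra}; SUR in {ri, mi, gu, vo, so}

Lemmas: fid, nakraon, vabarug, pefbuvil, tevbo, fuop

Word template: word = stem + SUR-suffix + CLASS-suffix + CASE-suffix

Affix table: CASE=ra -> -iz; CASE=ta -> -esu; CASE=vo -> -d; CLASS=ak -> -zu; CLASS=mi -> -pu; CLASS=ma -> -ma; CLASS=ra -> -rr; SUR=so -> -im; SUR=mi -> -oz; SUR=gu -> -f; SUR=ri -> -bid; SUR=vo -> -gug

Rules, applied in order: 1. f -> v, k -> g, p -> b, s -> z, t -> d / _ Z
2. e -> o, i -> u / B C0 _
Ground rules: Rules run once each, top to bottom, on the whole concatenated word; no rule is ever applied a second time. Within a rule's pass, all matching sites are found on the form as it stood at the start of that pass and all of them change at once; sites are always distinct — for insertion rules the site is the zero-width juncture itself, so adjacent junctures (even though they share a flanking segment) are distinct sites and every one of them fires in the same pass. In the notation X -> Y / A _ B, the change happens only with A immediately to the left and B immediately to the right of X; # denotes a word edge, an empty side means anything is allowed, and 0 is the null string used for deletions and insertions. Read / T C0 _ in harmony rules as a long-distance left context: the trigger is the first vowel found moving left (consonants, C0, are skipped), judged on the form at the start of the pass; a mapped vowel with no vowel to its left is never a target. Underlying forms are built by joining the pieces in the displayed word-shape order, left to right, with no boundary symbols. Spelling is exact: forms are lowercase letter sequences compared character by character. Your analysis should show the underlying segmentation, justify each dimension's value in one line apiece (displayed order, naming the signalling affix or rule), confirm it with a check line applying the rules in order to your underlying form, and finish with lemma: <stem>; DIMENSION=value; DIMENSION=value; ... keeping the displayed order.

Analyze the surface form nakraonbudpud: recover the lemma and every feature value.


underlying: nakraon-bid-pu-d
CASE=vo - signalled by the affix -d
CLASS=mi - signalled by the affix -pu
SUR=ri - signalled by the affix -bid
check: nakraonbidpud -> nakraonbidpud -> nakraonbudpud
lemma: nakraon; CASE=vo; CLASS=mi; SUR=ri
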